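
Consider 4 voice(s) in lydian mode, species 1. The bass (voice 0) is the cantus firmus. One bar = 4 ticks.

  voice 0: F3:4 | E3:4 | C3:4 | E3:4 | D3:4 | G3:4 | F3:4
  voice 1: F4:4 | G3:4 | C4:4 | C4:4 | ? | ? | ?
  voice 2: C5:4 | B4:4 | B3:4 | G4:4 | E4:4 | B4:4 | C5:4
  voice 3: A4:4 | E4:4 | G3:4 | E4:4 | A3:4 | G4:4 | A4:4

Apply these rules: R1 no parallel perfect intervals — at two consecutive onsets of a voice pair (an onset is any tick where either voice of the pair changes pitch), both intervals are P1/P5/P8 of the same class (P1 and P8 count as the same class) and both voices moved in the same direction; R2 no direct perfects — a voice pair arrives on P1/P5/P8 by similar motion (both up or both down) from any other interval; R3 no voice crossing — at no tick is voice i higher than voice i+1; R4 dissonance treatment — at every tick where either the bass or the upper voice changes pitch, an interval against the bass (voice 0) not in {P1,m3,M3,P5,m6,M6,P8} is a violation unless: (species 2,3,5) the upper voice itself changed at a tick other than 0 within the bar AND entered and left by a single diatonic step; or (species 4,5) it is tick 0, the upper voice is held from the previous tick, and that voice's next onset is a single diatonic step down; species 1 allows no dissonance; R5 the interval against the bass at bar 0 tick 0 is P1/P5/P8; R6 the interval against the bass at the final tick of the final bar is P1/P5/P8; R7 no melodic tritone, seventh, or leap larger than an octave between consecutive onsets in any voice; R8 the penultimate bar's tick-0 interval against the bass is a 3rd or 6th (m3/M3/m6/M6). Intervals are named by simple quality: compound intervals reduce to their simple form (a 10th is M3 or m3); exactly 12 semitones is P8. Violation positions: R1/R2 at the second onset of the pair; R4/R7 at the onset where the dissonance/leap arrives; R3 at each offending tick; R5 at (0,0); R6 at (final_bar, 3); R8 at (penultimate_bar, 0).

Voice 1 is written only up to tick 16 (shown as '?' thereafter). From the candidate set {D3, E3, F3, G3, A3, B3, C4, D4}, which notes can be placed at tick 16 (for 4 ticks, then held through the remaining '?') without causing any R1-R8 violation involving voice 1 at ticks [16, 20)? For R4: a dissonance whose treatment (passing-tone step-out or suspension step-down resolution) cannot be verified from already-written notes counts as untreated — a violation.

D3: violates R2,R7
E3: violates R2,R4
F3: legal
G3: violates R4
A3: violates R1,R2
B3: legal
C4: violates R4
D4: legal

{B3, D4, F3}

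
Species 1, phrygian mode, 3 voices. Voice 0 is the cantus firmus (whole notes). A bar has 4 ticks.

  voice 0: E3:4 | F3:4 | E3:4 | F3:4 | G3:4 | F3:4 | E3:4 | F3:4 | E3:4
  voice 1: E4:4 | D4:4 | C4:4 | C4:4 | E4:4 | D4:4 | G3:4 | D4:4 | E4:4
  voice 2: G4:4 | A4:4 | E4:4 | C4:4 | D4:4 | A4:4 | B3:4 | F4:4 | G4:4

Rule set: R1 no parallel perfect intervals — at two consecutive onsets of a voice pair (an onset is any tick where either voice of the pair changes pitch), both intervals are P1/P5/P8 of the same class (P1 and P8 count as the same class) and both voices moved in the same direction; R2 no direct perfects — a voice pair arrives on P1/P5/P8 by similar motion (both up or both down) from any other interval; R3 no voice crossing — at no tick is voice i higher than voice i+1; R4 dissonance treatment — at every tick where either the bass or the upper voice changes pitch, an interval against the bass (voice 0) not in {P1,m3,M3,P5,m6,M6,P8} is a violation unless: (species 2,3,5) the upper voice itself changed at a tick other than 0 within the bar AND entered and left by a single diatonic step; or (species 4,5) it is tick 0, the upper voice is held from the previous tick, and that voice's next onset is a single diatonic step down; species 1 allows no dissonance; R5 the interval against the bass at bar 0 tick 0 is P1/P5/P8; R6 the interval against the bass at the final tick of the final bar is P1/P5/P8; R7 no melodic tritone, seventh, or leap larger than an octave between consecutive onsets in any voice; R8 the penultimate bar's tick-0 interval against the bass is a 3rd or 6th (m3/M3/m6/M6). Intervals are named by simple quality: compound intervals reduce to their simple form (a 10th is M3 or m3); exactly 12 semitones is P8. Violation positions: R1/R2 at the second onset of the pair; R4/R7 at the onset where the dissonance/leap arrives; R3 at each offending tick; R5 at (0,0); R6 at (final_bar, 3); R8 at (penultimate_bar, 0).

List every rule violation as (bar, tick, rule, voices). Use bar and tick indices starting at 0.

(0, 0, R5, (0, 2))
(2, 0, R2, (0, 2))
(4, 0, R1, (0, 2))
(4, 0, R3, (1, 2))
(4, 1, R3, (1, 2))
(4, 2, R3, (1, 2))
(4, 3, R3, (1, 2))
(6, 0, R2, (0, 2))
(6, 0, R7, (2,))
(7, 0, R2, (0, 2))
(7, 0, R7, (2,))
(7, 0, R8, (0, 2))
(8, 3, R6, (0, 2))

bar 0: v0=E3 v1=E4 v2=G4 downbeat m3
bar 1: v0=F3 v1=D4 v2=A4 downbeat M3
bar 2: v0=E3 v1=C4 v2=E4 downbeat P8
bar 3: v0=F3 v1=C4 v2=C4 downbeat P5
bar 4: v0=G3 v1=E4 v2=D4 downbeat P5
bar 5: v0=F3 v1=D4 v2=A4 downbeat M3
bar 6: v0=E3 v1=G3 v2=B3 downbeat P5
bar 7: v0=F3 v1=D4 v2=F4 downbeat P8
bar 8: v0=E3 v1=E4 v2=G4 downbeat m3
  -> R5 @ bar 0 tick 0 v(0, 2): opens on m3
  -> R2 @ bar 2 tick 0 v(0, 2): F3/A4 M3 -> E3/E4 P8 similar
  -> R1 @ bar 4 tick 0 v(0, 2): F3/C4 P5 -> G3/D4 P5 similar
  -> R3 @ bar 4 tick 0 v(1, 2): E4 above D4
  -> R3 @ bar 4 tick 1 v(1, 2): E4 above D4
  -> R3 @ bar 4 tick 2 v(1, 2): E4 above D4
  -> R3 @ bar 4 tick 3 v(1, 2): E4 above D4
  -> R2 @ bar 6 tick 0 v(0, 2): F3/A4 M3 -> E3/B3 P5 similar
  -> R7 @ bar 6 tick 0 v(2,): A4->B3 leap 10st
  -> R2 @ bar 7 tick 0 v(0, 2): E3/B3 P5 -> F3/F4 P8 similar
  -> R7 @ bar 7 tick 0 v(2,): B3->F4 leap 6st
  -> R8 @ bar 7 tick 0 v(0, 2): penult P8 not 3rd/6th
  -> R6 @ bar 8 tick 3 v(0, 2): closes on m3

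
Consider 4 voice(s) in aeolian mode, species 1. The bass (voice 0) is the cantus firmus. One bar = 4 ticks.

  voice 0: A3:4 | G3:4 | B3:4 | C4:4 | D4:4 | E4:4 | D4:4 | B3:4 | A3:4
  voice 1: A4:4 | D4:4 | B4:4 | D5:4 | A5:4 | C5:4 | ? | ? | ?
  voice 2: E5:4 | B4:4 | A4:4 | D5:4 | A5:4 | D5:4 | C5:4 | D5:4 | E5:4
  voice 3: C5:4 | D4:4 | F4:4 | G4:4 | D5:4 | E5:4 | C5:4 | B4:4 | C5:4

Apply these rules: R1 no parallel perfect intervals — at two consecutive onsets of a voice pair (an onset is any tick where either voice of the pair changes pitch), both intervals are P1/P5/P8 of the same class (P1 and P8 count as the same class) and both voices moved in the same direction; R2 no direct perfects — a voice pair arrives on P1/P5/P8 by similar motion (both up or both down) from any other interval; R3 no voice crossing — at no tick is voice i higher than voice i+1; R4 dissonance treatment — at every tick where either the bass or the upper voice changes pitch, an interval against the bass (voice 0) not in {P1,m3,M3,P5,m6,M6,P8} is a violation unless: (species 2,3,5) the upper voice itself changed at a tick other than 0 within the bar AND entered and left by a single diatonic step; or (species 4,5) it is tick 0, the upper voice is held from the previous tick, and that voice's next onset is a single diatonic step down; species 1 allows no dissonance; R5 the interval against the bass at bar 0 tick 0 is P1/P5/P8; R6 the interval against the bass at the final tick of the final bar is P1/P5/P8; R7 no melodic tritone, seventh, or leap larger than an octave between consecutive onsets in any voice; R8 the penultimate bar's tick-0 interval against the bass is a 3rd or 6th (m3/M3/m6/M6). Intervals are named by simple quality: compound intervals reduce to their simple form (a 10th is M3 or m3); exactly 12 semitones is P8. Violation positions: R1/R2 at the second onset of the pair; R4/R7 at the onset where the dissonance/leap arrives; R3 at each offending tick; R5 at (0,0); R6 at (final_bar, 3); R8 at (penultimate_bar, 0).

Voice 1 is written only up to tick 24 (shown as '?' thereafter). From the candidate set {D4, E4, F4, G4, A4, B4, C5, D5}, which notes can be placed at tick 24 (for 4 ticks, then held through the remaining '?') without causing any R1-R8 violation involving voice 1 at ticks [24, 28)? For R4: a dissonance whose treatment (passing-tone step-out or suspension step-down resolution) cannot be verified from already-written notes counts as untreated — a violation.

{B4}

D4: violates R2,R7
E4: violates R4
F4: violates R2
G4: violates R4
A4: violates R2
B4: legal
C5: violates R4
D5: violates R3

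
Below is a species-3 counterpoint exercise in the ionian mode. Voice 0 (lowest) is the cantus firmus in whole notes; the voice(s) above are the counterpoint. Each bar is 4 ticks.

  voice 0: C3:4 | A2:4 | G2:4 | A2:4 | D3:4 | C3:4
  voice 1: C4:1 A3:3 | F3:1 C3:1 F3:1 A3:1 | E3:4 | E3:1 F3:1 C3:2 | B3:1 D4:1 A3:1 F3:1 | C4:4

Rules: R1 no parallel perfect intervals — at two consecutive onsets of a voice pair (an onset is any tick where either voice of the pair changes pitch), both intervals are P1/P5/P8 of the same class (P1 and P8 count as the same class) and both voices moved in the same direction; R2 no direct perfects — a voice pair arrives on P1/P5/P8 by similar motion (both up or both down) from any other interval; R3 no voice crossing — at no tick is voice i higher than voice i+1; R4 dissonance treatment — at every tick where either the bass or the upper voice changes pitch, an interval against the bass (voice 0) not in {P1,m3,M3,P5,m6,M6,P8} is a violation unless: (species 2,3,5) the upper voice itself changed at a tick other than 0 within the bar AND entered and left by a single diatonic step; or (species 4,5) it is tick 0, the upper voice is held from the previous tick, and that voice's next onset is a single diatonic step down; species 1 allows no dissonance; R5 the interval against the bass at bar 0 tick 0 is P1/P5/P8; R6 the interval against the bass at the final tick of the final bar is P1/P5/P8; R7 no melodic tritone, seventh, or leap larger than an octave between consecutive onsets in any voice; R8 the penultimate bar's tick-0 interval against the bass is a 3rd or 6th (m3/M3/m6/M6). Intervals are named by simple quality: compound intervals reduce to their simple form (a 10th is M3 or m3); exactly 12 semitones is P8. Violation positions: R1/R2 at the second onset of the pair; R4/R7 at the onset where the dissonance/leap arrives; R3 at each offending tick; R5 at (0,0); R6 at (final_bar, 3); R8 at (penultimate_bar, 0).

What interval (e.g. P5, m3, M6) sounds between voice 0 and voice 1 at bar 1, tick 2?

m6

voice 0=A2 voice 1=F3 -> m6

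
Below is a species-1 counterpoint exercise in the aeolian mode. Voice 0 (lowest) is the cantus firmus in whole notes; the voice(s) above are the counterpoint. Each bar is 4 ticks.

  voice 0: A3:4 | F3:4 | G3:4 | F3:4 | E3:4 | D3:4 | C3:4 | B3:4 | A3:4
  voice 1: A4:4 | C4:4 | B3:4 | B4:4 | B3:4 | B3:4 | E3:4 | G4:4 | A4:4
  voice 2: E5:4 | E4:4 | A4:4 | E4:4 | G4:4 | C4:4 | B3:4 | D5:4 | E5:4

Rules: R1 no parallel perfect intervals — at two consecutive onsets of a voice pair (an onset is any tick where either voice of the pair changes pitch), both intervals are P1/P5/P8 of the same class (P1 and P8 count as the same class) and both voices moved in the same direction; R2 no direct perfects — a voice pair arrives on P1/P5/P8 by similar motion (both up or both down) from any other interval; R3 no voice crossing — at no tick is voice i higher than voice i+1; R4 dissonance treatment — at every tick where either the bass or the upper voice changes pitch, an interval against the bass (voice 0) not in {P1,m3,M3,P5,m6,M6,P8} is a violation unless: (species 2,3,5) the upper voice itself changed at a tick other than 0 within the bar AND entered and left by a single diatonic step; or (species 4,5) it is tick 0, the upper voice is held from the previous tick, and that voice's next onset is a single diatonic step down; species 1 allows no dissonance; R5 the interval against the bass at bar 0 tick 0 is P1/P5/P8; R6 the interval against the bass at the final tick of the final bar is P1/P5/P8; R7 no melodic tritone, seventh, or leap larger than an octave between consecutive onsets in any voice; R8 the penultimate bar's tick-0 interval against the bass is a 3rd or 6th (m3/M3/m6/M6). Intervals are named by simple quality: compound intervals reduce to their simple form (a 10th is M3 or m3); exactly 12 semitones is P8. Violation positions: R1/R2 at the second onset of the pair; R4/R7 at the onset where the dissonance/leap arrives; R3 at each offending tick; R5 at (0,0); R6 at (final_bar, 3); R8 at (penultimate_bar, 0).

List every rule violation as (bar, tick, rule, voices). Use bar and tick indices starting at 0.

bar 0: v0=A3 v1=A4 v2=E5 downbeat P5
bar 1: v0=F3 v1=C4 v2=E4 downbeat M7
bar 2: v0=G3 v1=B3 v2=A4 downbeat M2
bar 3: v0=F3 v1=B4 v2=E4 downbeat M7
bar 4: v0=E3 v1=B3 v2=G4 downbeat m3
bar 5: v0=D3 v1=B3 v2=C4 downbeat m7
bar 6: v0=C3 v1=E3 v2=B3 downbeat M7
bar 7: v0=B3 v1=G4 v2=D5 downbeat m3
bar 8: v0=A3 v1=A4 v2=E5 downbeat P5
  -> R2 @ bar 1 tick 0 v(0, 1): A3/A4 P8 -> F3/C4 P5 similar
  -> R4 @ bar 1 tick 0 v(0, 2): F3/E4 M7 untreated
  -> R4 @ bar 2 tick 0 v(0, 2): G3/A4 M2 untreated
  -> R3 @ bar 3 tick 0 v(1, 2): B4 above E4
  -> R4 @ bar 3 tick 0 v(0, 1): F3/B4 TT untreated
  -> R4 @ bar 3 tick 0 v(0, 2): F3/E4 M7 untreated
  -> R3 @ bar 3 tick 1 v(1, 2): B4 above E4
  -> R3 @ bar 3 tick 2 v(1, 2): B4 above E4
  -> R3 @ bar 3 tick 3 v(1, 2): B4 above E4
  -> R2 @ bar 4 tick 0 v(0, 1): F3/B4 TT -> E3/B3 P5 similar
  -> R4 @ bar 5 tick 0 v(0, 2): D3/C4 m7 untreated
  -> R2 @ bar 6 tick 0 v(1, 2): B3/C4 m2 -> E3/B3 P5 similar
  -> R4 @ bar 6 tick 0 v(0, 2): C3/B3 M7 untreated
  -> R1 @ bar 7 tick 0 v(1, 2): E3/B3 P5 -> G4/D5 P5 similar
  -> R7 @ bar 7 tick 0 v(0,): C3->B3 leap 11st
  -> R7 @ bar 7 tick 0 v(1,): E3->G4 leap 15st
  -> R7 @ bar 7 tick 0 v(2,): B3->D5 leap 15st
  -> R1 @ bar 8 tick 0 v(1, 2): G4/D5 P5 -> A4/E5 P5 similar

(1, 0, R2, (0, 1))
(1, 0, R4, (0, 2))
(2, 0, R4, (0, 2))
(3, 0, R3, (1, 2))
(3, 0, R4, (0, 1))
(3, 0, R4, (0, 2))
(3, 1, R3, (1, 2))
(3, 2, R3, (1, 2))
(3, 3, R3, (1, 2))
(4, 0, R2, (0, 1))
(5, 0, R4, (0, 2))
(6, 0, R2, (1, 2))
(6, 0, R4, (0, 2))
(7, 0, R1, (1, 2))
(7, 0, R7, (0,))
(7, 0, R7, (1,))
(7, 0, R7, (2,))
(8, 0, R1, (1, 2))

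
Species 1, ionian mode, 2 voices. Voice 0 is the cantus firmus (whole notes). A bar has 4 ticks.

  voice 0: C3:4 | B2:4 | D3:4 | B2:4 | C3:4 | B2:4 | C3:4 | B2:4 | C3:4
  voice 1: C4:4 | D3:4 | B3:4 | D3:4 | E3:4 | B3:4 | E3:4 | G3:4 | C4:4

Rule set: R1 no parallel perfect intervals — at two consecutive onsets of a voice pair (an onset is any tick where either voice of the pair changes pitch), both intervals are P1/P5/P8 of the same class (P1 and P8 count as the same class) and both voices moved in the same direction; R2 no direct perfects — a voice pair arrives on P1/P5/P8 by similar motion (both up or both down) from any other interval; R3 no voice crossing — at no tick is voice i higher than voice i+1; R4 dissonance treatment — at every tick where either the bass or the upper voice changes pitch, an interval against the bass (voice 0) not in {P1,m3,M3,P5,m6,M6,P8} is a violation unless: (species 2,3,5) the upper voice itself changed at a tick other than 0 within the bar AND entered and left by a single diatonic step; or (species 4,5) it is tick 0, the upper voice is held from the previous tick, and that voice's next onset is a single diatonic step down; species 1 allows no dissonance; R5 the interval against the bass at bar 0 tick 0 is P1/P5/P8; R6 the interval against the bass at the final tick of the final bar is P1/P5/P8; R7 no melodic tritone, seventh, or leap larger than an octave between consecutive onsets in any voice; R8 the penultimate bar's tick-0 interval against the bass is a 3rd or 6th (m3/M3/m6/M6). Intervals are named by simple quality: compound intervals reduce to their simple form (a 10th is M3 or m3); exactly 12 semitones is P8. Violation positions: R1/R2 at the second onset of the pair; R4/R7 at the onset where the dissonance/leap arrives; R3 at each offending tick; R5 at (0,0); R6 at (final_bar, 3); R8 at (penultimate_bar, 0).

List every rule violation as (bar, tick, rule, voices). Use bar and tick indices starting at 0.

bar 0: v0=C3 v1=C4 downbeat P8
bar 1: v0=B2 v1=D3 downbeat m3
bar 2: v0=D3 v1=B3 downbeat M6
bar 3: v0=B2 v1=D3 downbeat m3
bar 4: v0=C3 v1=E3 downbeat M3
bar 5: v0=B2 v1=B3 downbeat P8
bar 6: v0=C3 v1=E3 downbeat M3
bar 7: v0=B2 v1=G3 downbeat m6
bar 8: v0=C3 v1=C4 downbeat P8
  -> R7 @ bar 1 tick 0 v(1,): C4->D3 leap 10st
  -> R2 @ bar 8 tick 0 v(0, 1): B2/G3 m6 -> C3/C4 P8 similar

(1, 0, R7, (1,))
(8, 0, R2, (0, 1))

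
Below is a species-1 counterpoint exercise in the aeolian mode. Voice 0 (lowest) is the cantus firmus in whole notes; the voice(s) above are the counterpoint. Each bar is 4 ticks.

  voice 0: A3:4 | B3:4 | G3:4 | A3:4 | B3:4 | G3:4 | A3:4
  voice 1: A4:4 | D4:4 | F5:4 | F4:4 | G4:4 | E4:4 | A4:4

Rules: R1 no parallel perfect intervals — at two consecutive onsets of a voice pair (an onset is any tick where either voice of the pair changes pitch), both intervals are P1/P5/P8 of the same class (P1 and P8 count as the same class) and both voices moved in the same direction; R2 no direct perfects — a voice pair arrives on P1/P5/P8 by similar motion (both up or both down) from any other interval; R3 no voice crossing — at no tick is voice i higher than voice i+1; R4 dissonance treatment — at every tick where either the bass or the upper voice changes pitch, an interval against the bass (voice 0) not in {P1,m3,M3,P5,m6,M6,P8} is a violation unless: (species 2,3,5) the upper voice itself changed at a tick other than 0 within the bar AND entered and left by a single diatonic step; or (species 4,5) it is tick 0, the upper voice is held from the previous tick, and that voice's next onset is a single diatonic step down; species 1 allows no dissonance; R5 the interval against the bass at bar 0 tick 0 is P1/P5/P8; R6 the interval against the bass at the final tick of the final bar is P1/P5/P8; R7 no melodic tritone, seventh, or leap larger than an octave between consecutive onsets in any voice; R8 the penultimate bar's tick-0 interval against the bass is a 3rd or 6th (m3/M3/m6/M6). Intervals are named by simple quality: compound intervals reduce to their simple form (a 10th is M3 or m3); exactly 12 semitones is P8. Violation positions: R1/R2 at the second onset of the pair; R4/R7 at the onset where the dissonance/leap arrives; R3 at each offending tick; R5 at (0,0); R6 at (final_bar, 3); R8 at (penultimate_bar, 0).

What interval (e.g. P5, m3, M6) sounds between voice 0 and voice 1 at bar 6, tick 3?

voice 0=A3 voice 1=A4 -> P8

P8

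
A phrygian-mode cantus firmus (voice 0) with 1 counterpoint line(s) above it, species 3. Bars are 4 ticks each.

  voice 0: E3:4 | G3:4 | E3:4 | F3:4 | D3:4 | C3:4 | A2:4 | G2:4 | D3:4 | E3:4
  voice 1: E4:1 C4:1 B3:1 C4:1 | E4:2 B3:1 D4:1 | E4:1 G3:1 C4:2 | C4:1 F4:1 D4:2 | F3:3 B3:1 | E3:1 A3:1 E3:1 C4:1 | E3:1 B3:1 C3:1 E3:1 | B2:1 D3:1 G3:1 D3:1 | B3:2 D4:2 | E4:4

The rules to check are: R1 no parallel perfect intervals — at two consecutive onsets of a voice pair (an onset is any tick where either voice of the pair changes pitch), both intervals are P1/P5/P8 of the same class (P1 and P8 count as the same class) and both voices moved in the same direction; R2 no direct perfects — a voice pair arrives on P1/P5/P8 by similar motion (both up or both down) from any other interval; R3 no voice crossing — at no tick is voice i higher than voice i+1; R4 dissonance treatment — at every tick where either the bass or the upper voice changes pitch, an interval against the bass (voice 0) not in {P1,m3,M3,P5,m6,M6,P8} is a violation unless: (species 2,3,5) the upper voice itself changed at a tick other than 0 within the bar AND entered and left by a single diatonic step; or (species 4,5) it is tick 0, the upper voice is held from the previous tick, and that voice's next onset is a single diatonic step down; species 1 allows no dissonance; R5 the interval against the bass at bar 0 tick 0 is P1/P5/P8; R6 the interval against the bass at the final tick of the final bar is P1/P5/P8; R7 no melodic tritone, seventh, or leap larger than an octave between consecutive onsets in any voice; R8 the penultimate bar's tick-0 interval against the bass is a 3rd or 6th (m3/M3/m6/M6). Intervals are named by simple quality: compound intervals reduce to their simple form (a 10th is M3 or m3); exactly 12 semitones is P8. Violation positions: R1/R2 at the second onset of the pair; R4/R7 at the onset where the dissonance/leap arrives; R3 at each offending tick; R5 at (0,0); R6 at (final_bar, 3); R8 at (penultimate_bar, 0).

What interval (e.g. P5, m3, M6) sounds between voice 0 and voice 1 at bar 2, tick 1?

m3

voice 0=E3 voice 1=G3 -> m3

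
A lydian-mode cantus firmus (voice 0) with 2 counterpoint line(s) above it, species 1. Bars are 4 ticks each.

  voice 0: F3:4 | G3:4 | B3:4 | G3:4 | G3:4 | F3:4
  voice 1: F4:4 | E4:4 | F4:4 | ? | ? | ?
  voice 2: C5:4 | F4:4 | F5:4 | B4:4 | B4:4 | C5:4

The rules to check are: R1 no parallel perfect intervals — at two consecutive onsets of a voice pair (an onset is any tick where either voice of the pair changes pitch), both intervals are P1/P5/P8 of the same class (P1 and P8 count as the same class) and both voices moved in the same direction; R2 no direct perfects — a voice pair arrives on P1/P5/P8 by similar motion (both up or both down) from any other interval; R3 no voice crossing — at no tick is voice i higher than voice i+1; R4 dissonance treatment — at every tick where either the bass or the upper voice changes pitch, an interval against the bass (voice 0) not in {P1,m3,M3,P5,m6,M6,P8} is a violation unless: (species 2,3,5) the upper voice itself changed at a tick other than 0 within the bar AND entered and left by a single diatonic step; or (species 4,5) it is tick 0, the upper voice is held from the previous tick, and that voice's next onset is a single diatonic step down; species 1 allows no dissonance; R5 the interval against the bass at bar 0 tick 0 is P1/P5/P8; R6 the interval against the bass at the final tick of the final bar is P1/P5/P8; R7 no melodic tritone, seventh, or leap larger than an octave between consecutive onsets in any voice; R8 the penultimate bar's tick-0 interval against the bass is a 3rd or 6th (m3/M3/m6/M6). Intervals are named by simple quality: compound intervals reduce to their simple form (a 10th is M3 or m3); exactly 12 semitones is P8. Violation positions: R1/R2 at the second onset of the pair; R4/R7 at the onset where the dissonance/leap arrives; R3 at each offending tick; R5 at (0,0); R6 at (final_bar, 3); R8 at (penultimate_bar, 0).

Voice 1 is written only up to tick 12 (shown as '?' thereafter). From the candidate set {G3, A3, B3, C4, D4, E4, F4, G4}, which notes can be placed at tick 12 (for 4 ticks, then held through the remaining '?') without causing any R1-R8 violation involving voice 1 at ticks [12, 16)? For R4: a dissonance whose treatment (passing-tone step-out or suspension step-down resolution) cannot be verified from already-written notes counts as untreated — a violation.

G3: violates R2,R7
A3: violates R4
B3: violates R1,R7
C4: violates R4
D4: violates R2
E4: violates R2
F4: violates R4
G4: legal

{G4}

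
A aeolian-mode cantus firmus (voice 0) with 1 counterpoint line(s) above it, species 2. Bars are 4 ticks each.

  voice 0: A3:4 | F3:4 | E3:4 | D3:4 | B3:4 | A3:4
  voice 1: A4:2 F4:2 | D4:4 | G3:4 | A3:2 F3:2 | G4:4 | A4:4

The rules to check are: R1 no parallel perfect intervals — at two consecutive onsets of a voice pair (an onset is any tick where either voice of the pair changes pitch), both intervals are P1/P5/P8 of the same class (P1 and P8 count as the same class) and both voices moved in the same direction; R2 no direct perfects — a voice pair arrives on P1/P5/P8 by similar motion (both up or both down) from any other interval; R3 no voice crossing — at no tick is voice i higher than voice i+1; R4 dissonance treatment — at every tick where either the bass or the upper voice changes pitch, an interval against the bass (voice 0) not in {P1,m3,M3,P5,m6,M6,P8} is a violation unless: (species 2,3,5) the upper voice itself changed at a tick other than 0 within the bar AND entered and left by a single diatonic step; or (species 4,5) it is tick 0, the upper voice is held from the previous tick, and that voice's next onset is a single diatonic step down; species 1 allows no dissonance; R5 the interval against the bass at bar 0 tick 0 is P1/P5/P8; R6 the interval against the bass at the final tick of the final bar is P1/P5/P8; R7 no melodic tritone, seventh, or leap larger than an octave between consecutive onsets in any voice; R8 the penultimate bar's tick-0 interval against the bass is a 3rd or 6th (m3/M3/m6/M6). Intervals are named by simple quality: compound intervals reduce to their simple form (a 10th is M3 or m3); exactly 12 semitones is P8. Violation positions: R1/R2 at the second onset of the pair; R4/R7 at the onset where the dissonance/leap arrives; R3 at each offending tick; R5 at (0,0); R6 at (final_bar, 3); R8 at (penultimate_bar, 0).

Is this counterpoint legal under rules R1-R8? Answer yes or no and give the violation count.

bar 0: v0=A3 v1=A4 (P8)
bar 1: v0=F3 v1=D4 (M6)
bar 2: v0=E3 v1=G3 (m3)
bar 3: v0=D3 v1=A3 (P5)
bar 4: v0=B3 v1=G4 (m6)
bar 5: v0=A3 v1=A4 (P8)
  R7 @ bar4.0: F3->G4 leap 14st

No (1 violations)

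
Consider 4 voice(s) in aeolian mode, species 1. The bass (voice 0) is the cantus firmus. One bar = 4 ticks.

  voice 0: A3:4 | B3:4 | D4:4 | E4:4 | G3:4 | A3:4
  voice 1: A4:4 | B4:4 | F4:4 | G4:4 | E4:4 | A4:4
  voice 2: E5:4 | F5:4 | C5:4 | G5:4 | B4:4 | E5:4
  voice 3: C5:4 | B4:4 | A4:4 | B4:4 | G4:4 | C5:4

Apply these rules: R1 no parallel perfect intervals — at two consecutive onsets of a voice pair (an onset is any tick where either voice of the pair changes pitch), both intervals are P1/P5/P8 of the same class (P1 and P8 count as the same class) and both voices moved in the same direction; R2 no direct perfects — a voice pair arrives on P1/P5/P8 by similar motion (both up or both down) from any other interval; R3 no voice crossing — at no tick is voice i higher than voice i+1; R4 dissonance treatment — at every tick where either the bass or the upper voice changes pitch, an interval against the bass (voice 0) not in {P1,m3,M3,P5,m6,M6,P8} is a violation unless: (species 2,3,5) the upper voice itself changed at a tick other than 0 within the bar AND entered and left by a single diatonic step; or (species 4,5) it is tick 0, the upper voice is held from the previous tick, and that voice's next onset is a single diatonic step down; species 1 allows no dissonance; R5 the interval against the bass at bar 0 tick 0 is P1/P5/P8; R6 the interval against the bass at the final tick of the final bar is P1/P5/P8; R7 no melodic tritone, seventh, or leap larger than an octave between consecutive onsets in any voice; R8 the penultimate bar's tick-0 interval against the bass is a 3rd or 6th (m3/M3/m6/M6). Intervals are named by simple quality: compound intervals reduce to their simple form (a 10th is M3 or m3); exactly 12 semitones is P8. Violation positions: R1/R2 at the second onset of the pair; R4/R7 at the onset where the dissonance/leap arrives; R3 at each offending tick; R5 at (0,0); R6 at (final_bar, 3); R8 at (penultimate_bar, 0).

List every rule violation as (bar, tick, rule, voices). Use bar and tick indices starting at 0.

(0, 0, R3, (2, 3))
(0, 0, R5, (0, 3))
(0, 1, R3, (2, 3))
(0, 2, R3, (2, 3))
(0, 3, R3, (2, 3))
(1, 0, R1, (0, 1))
(1, 0, R3, (2, 3))
(1, 0, R4, (0, 2))
(1, 1, R3, (2, 3))
(1, 2, R3, (2, 3))
(1, 3, R3, (2, 3))
(2, 0, R2, (1, 2))
(2, 0, R3, (2, 3))
(2, 0, R4, (0, 2))
(2, 0, R7, (1,))
(2, 1, R3, (2, 3))
(2, 2, R3, (2, 3))
(2, 3, R3, (2, 3))
(3, 0, R1, (0, 3))
(3, 0, R2, (1, 2))
(3, 0, R3, (2, 3))
(3, 1, R3, (2, 3))
(3, 2, R3, (2, 3))
(3, 3, R3, (2, 3))
(4, 0, R2, (0, 3))
(4, 0, R2, (1, 2))
(4, 0, R3, (2, 3))
(4, 0, R8, (0, 3))
(4, 1, R3, (2, 3))
(4, 2, R3, (2, 3))
(4, 3, R3, (2, 3))
(5, 0, R1, (1, 2))
(5, 0, R2, (0, 1))
(5, 0, R2, (0, 2))
(5, 0, R3, (2, 3))
(5, 1, R3, (2, 3))
(5, 2, R3, (2, 3))
(5, 3, R3, (2, 3))
(5, 3, R6, (0, 3))

bar 0: v0=A3 v1=A4 v2=E5 v3=C5 downbeat m3
bar 1: v0=B3 v1=B4 v2=F5 v3=B4 downbeat P8
bar 2: v0=D4 v1=F4 v2=C5 v3=A4 downbeat P5
bar 3: v0=E4 v1=G4 v2=G5 v3=B4 downbeat P5
bar 4: v0=G3 v1=E4 v2=B4 v3=G4 downbeat P8
bar 5: v0=A3 v1=A4 v2=E5 v3=C5 downbeat m3
  -> R3 @ bar 0 tick 0 v(2, 3): E5 above C5
  -> R5 @ bar 0 tick 0 v(0, 3): opens on m3
  -> R3 @ bar 0 tick 1 v(2, 3): E5 above C5
  -> R3 @ bar 0 tick 2 v(2, 3): E5 above C5
  -> R3 @ bar 0 tick 3 v(2, 3): E5 above C5
  -> R1 @ bar 1 tick 0 v(0, 1): A3/A4 P8 -> B3/B4 P8 similar
  -> R3 @ bar 1 tick 0 v(2, 3): F5 above B4
  -> R4 @ bar 1 tick 0 v(0, 2): B3/F5 TT untreated
  -> R3 @ bar 1 tick 1 v(2, 3): F5 above B4
  -> R3 @ bar 1 tick 2 v(2, 3): F5 above B4
  -> R3 @ bar 1 tick 3 v(2, 3): F5 above B4
  -> R2 @ bar 2 tick 0 v(1, 2): B4/F5 TT -> F4/C5 P5 similar
  -> R3 @ bar 2 tick 0 v(2, 3): C5 above A4
  -> R4 @ bar 2 tick 0 v(0, 2): D4/C5 m7 untreated
  -> R7 @ bar 2 tick 0 v(1,): B4->F4 leap 6st
  -> R3 @ bar 2 tick 1 v(2, 3): C5 above A4
  -> R3 @ bar 2 tick 2 v(2, 3): C5 above A4
  -> R3 @ bar 2 tick 3 v(2, 3): C5 above A4
  -> R1 @ bar 3 tick 0 v(0, 3): D4/A4 P5 -> E4/B4 P5 similar
  -> R2 @ bar 3 tick 0 v(1, 2): F4/C5 P5 -> G4/G5 P8 similar
  -> R3 @ bar 3 tick 0 v(2, 3): G5 above B4
  -> R3 @ bar 3 tick 1 v(2, 3): G5 above B4
  -> R3 @ bar 3 tick 2 v(2, 3): G5 above B4
  -> R3 @ bar 3 tick 3 v(2, 3): G5 above B4
  -> R2 @ bar 4 tick 0 v(0, 3): E4/B4 P5 -> G3/G4 P8 similar
  -> R2 @ bar 4 tick 0 v(1, 2): G4/G5 P8 -> E4/B4 P5 similar
  -> R3 @ bar 4 tick 0 v(2, 3): B4 above G4
  -> R8 @ bar 4 tick 0 v(0, 3): penult P8 not 3rd/6th
  -> R3 @ bar 4 tick 1 v(2, 3): B4 above G4
  -> R3 @ bar 4 tick 2 v(2, 3): B4 above G4
  -> R3 @ bar 4 tick 3 v(2, 3): B4 above G4
  -> R1 @ bar 5 tick 0 v(1, 2): E4/B4 P5 -> A4/E5 P5 similar
  -> R2 @ bar 5 tick 0 v(0, 1): G3/E4 M6 -> A3/A4 P8 similar
  -> R2 @ bar 5 tick 0 v(0, 2): G3/B4 M3 -> A3/E5 P5 similar
  -> R3 @ bar 5 tick 0 v(2, 3): E5 above C5
  -> R3 @ bar 5 tick 1 v(2, 3): E5 above C5
  -> R3 @ bar 5 tick 2 v(2, 3): E5 above C5
  -> R3 @ bar 5 tick 3 v(2, 3): E5 above C5
  -> R6 @ bar 5 tick 3 v(0, 3): closes on m3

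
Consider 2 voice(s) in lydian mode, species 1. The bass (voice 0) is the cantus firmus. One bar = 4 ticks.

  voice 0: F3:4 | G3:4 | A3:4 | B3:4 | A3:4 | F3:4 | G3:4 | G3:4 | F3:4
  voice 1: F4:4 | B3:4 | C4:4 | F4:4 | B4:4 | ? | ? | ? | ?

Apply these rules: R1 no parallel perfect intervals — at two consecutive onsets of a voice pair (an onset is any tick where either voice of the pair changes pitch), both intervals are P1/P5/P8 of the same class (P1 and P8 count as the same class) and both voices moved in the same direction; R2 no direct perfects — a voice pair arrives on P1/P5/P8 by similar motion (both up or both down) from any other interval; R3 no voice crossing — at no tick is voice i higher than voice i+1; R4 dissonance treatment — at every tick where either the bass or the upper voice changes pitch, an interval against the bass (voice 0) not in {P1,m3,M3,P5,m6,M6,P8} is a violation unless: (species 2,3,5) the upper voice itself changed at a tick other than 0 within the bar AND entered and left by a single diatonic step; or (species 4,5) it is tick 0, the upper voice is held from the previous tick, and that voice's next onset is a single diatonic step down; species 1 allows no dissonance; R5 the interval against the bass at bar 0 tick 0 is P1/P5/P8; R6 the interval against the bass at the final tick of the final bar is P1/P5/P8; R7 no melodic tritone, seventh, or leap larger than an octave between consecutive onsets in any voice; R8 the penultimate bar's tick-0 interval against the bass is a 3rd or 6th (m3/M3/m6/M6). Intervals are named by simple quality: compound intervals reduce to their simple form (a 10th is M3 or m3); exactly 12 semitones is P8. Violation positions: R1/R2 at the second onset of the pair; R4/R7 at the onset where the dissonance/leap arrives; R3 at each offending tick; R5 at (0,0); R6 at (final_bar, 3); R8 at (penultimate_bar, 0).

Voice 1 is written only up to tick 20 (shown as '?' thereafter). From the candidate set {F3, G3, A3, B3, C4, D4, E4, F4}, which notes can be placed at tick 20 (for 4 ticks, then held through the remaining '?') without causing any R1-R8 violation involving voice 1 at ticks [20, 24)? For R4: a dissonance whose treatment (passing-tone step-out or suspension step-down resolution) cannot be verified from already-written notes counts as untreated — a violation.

{D4}

F3: violates R2,R7
G3: violates R4,R7
A3: violates R7
B3: violates R4
C4: violates R2,R7
D4: legal
E4: violates R4
F4: violates R2,R7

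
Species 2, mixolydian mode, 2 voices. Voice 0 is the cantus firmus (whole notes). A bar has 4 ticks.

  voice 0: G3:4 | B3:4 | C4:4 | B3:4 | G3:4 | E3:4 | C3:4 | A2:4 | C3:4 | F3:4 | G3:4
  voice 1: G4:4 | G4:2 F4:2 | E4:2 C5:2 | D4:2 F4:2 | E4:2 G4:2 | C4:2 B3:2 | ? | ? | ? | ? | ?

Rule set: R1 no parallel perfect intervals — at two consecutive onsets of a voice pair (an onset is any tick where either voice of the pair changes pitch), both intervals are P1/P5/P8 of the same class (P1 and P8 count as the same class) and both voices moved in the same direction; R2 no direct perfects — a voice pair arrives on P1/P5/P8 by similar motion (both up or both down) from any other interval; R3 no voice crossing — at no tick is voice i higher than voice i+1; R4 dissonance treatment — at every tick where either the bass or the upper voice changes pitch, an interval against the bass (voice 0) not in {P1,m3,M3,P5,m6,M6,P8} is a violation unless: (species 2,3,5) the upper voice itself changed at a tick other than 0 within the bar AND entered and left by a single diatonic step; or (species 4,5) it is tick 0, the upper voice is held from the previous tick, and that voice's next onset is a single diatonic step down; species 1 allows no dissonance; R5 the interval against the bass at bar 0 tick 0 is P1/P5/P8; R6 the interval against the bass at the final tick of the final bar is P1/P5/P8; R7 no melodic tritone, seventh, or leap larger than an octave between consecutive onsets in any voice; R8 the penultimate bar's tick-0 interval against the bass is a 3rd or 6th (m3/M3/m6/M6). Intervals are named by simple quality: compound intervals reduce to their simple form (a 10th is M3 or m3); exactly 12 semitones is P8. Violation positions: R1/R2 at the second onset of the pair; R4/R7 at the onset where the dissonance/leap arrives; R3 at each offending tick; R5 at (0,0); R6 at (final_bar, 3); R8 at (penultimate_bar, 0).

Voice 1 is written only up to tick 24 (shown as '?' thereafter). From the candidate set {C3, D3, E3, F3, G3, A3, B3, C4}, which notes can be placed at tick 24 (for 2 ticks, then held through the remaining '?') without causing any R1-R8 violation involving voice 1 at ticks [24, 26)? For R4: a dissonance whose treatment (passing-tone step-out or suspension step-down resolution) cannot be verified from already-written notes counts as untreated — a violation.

{A3, C4, E3}

C3: violates R2,R7
D3: violates R4
E3: legal
F3: violates R4,R7
G3: violates R1
A3: legal
B3: violates R4
C4: legal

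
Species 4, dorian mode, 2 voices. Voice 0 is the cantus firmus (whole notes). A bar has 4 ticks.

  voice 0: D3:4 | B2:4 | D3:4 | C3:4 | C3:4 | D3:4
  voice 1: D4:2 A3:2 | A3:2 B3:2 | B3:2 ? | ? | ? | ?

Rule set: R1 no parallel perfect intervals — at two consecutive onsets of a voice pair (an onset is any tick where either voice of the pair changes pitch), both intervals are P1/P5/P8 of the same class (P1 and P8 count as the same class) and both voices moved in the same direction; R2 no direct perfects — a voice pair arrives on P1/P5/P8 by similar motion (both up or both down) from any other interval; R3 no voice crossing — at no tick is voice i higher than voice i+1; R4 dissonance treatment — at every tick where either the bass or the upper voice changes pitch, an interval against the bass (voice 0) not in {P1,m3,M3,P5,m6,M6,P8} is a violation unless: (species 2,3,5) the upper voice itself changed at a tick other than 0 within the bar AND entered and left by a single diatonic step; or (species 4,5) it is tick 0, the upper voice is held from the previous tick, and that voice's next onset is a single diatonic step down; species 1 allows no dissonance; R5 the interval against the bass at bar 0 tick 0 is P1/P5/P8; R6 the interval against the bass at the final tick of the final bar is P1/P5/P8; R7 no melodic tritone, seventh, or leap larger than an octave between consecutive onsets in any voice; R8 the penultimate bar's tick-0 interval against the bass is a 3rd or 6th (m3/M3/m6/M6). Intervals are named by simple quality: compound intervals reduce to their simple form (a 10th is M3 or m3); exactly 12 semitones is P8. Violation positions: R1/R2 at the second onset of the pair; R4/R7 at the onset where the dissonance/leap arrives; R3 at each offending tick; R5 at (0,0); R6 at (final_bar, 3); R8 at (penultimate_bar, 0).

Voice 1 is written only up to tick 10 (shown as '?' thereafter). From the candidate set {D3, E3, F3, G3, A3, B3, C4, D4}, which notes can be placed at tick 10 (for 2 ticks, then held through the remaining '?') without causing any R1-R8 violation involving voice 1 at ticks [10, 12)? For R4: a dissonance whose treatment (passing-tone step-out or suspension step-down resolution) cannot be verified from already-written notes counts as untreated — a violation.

D3: legal
E3: violates R4
F3: violates R7
G3: violates R4
A3: legal
B3: legal
C4: violates R4
D4: legal

{A3, B3, D3, D4}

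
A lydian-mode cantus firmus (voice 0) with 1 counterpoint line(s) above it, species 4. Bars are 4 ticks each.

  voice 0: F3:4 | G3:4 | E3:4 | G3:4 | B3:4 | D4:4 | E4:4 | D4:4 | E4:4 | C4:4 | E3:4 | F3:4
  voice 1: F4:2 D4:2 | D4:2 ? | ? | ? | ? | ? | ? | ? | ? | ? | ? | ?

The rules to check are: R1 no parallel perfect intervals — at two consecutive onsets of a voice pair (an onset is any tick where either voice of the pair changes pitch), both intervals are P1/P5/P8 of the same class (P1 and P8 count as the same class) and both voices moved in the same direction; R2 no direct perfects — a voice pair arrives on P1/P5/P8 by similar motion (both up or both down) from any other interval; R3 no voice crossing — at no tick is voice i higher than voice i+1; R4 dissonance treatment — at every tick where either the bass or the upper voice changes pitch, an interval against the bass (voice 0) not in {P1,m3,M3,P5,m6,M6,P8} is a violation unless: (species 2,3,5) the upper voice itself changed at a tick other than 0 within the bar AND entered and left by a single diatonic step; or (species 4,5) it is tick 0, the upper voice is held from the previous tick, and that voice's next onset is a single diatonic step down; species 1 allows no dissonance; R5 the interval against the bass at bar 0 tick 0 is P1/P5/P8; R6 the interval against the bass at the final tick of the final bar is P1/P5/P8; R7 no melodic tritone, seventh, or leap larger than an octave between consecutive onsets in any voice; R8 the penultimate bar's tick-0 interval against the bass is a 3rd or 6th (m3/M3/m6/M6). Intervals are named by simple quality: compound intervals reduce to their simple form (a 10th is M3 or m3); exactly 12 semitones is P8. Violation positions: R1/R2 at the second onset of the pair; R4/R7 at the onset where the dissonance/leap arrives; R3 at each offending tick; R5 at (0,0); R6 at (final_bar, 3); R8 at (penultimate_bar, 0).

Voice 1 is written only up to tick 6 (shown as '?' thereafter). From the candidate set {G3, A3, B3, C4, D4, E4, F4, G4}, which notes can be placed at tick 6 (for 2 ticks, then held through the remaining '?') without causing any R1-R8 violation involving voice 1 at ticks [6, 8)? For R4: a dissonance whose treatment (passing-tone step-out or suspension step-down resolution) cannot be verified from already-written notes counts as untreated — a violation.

{B3, D4, E4, G3, G4}

G3: legal
A3: violates R4
B3: legal
C4: violates R4
D4: legal
E4: legal
F4: violates R4
G4: legal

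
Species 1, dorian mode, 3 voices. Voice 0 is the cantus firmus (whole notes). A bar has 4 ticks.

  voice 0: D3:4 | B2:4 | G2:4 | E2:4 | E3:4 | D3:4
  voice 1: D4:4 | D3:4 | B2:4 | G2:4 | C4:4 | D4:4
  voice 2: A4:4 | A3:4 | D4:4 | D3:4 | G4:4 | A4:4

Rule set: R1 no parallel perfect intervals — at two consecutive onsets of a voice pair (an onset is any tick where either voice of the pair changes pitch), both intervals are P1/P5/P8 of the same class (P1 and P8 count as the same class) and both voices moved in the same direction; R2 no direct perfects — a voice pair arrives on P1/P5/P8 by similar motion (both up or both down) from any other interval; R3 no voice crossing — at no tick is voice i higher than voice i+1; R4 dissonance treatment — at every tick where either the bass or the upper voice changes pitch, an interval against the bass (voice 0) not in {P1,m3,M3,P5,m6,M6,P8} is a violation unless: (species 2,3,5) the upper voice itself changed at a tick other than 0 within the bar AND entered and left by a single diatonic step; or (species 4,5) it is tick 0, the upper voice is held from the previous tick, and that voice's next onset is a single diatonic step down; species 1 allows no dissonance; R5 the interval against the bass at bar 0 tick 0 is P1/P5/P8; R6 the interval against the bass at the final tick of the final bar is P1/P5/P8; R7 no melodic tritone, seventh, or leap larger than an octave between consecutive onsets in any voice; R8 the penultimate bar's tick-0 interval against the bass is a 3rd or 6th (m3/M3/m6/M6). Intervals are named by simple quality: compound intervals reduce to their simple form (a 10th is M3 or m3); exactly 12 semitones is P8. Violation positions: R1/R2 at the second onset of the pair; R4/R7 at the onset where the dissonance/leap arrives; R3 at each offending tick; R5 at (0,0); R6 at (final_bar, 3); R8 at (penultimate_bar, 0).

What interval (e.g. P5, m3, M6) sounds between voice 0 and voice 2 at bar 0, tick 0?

P5

voice 0=D3 voice 2=A4 -> P5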